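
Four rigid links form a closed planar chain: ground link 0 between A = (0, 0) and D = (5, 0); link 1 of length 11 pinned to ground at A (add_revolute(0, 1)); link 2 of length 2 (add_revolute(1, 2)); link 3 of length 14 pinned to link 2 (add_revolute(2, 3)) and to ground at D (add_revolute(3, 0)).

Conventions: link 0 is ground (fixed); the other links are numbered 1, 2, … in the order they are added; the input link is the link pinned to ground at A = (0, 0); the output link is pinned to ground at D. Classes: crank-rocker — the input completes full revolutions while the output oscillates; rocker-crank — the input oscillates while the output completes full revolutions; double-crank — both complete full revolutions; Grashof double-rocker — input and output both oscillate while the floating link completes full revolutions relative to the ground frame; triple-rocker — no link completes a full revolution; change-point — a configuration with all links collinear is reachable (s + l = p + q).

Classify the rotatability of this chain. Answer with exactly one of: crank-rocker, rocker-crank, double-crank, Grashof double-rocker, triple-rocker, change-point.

lengths: ground=5, input=11, coupler=2, output=14
sorted: s=2 (shortest), l=14 (longest), p+q=16
s + l = 16 vs p + q = 16
s + l = p + q → change-point (collinear configuration reachable)

change-point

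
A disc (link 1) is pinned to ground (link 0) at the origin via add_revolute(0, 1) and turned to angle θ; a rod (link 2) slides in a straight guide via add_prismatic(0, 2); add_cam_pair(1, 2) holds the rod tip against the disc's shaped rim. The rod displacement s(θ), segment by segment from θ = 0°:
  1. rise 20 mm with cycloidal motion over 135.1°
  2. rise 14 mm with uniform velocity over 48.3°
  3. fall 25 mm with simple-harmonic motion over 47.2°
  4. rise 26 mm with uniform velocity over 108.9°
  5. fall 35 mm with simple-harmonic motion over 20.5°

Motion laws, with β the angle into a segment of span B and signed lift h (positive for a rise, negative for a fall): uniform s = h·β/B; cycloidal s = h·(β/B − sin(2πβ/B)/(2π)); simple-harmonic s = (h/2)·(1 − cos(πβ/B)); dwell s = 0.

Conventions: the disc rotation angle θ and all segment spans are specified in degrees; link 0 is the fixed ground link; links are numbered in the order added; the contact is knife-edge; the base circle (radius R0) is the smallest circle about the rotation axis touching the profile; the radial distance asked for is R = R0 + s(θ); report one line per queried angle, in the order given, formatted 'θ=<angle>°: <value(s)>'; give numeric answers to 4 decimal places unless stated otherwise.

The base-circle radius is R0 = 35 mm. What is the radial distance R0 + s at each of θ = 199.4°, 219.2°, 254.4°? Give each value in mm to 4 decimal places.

segment 1 (0° to 135.1°, cycloidal, h = 20) is passed completely: s = 0.0000 + (20) = 20.0000
segment 2 (135.1° to 183.4°, uniform, h = 14) is passed completely: s = 20.0000 + (14) = 34.0000
θ = 199.4° falls in segment 3 (183.4° to 230.6°, simple-harmonic, h = -25): β = 199.4 − 183.4 = 16°, B = 47.2°; Δs = -25/2·(1 − cos(π·0.3390)) = -6.4431; s = 34.0000 − 6.4431 = 27.5569
θ = 219.2° falls in segment 3 (183.4° to 230.6°, simple-harmonic, h = -25): β = 219.2 − 183.4 = 35.8°, B = 47.2°; Δs = -25/2·(1 − cos(π·0.7585)) = -21.5710; s = 34.0000 − 21.5710 = 12.4290
segment 3 (183.4° to 230.6°, simple-harmonic, h = -25) is passed completely: s = 34.0000 + (-25) = 9.0000
θ = 254.4° falls in segment 4 (230.6° to 339.5°, uniform, h = 26): β = 254.4 − 230.6 = 23.8°, B = 108.9°; Δs = 26·23.8/108.9 = 5.6823; s = 9.0000 + 5.6823 = 14.6823
θ=199.4°: R = R0 + s = 35 + 27.5569 = 62.5569
θ=219.2°: R = R0 + s = 35 + 12.4290 = 47.4290
θ=254.4°: R = R0 + s = 35 + 14.6823 = 49.6823

θ=199.4°: 62.5569
θ=219.2°: 47.4290
θ=254.4°: 49.6823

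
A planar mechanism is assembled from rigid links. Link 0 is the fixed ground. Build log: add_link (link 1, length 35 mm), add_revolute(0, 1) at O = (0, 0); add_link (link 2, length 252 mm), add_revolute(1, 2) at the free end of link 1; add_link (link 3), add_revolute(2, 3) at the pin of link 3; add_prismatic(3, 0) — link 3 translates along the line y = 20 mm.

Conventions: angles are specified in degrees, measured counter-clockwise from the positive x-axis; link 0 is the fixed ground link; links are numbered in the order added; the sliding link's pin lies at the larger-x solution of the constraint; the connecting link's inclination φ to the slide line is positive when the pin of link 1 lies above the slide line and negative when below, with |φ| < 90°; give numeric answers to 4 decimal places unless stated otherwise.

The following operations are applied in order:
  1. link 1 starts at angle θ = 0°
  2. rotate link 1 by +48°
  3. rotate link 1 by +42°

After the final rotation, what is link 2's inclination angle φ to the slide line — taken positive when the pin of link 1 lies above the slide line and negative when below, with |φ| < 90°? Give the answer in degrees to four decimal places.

geometry: r = 35 mm, L = 252 mm, e = 20 mm; θ starts at 0°
rotate link 1 by +48°: θ ← 0° +48° = 48°
rotate link 1 by +42°: θ ← 48° +42° = 90°
h = r sin θ − e = 35.000000 − 20 = 15.000000
sin φ = h / L = 15.000000 / 252 = 0.05952381
φ = arcsin(0.05952381) = 3.412480°

3.4125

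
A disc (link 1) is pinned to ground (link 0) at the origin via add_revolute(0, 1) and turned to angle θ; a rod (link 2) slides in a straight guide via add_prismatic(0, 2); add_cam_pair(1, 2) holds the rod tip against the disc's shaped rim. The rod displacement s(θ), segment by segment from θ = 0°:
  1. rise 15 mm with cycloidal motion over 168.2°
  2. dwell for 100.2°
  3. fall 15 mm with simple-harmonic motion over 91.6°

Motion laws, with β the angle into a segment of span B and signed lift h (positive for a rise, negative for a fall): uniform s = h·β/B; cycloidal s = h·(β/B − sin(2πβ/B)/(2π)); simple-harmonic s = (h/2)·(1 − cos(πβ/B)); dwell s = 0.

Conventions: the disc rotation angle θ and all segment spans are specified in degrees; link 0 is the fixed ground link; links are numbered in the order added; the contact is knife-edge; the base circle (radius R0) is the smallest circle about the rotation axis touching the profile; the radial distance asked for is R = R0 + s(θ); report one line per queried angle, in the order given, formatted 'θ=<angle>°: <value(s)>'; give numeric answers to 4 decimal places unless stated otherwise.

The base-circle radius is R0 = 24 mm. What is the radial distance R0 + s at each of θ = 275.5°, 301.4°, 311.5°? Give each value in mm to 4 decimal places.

segment 1 (0° to 168.2°, cycloidal, h = 15) is passed completely: s = 0.0000 + (15) = 15.0000
segment 2 (168.2° to 268.4°, dwell): s unchanged at 15.0000
θ = 275.5° falls in segment 3 (268.4° to 360°, simple-harmonic, h = -15): β = 275.5 − 268.4 = 7.1°, B = 91.6°; Δs = -15/2·(1 − cos(π·0.0775)) = -0.2213; s = 15.0000 − 0.2213 = 14.7787
θ = 301.4° falls in segment 3 (268.4° to 360°, simple-harmonic, h = -15): β = 301.4 − 268.4 = 33°, B = 91.6°; Δs = -15/2·(1 − cos(π·0.3603)) = -4.3122; s = 15.0000 − 4.3122 = 10.6878
θ = 311.5° falls in segment 3 (268.4° to 360°, simple-harmonic, h = -15): β = 311.5 − 268.4 = 43.1°, B = 91.6°; Δs = -15/2·(1 − cos(π·0.4705)) = -6.8065; s = 15.0000 − 6.8065 = 8.1935
θ=275.5°: R = R0 + s = 24 + 14.7787 = 38.7787
θ=301.4°: R = R0 + s = 24 + 10.6878 = 34.6878
θ=311.5°: R = R0 + s = 24 + 8.1935 = 32.1935

θ=275.5°: 38.7787
θ=301.4°: 34.6878
θ=311.5°: 32.1935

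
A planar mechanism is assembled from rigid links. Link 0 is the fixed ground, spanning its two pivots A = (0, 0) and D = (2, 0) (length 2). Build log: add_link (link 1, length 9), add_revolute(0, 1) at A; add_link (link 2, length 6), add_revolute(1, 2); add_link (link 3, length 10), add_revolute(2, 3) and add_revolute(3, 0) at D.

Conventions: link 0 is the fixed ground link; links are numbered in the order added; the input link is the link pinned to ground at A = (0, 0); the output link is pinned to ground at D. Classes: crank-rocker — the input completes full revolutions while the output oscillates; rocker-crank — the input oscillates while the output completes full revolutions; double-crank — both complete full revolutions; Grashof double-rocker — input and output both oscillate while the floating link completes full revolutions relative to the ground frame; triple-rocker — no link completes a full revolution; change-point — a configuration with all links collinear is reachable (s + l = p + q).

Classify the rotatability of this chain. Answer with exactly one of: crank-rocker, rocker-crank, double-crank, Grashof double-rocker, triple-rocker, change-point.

lengths: ground=2, input=9, coupler=6, output=10
sorted: s=2 (shortest), l=10 (longest), p+q=15
s + l = 12 vs p + q = 15
s + l < p + q (Grashof) with shortest = ground link → double-crank

double-crank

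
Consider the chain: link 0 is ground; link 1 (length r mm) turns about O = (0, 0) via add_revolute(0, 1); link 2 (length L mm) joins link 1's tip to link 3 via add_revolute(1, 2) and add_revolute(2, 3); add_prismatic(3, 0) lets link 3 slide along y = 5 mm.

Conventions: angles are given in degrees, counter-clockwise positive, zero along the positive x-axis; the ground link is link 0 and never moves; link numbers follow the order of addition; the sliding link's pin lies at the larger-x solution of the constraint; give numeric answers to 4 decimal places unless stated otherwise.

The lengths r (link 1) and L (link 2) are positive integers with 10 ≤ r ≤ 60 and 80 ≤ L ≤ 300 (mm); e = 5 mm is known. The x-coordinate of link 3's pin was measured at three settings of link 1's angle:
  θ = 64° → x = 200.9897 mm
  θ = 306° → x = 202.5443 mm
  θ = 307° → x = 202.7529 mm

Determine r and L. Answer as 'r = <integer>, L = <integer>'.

constraint per measurement: (x − r cos θ)² + (r sin θ − e)² = L²
subtracting the θ₁ and θ₂ equations cancels the r² and L² terms:
r = (x₁² − x₂²) / (2[(x₁cos θ₁ + e sin θ₁) − (x₂cos θ₂ + e sin θ₂)]) = 13.9996 → r = 14
L² = (x₁ − r cos θ₁)² + (r sin θ₁ − e)² = 38025.0020 → L = 195.0000 → L = 195
check at θ₃=307°: x = 202.7529 (printed 202.7529) ✓

r = 14, L = 195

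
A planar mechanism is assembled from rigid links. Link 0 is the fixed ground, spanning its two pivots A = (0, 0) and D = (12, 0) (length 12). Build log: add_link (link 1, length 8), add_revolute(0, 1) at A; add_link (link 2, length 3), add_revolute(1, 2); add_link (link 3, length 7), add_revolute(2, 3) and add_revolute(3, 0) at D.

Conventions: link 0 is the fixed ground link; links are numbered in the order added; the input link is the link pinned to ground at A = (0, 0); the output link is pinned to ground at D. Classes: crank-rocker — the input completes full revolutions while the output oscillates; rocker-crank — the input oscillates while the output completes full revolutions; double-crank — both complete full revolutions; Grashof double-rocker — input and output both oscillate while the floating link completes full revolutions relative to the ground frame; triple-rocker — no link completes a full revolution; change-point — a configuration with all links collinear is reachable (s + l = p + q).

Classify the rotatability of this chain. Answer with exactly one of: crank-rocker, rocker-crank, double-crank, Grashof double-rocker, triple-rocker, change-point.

lengths: ground=12, input=8, coupler=3, output=7
sorted: s=3 (shortest), l=12 (longest), p+q=15
s + l = 15 vs p + q = 15
s + l = p + q → change-point (collinear configuration reachable)

change-point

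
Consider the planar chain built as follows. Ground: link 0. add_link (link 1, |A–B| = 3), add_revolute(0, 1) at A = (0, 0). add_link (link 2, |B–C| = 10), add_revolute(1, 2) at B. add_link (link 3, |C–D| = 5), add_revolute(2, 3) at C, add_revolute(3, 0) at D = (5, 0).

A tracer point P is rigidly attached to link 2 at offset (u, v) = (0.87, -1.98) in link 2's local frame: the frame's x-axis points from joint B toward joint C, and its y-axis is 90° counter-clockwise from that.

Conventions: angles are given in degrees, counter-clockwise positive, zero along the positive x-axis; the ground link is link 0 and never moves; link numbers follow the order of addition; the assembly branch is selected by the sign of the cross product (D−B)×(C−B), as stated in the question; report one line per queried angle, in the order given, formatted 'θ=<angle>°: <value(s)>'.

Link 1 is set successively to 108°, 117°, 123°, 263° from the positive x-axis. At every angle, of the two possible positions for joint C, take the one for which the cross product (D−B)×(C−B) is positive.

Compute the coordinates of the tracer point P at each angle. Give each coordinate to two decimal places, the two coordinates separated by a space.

A=(0,0), D=(5.00,0)
θ=108°: B = A + 3.00·(cos108°, sin108°) = (-0.9271, 2.8532)
θ=108°: |BD| = 6.5780
θ=108°: circle(B,10.00) ∩ circle(D,5.00): a=8.9898, h=4.3799
θ=108°:   candidates: C₊=(9.0728,2.9003) cross=28.811; C₋=(5.2734,-4.9925) cross=-28.811
θ=108°:   branch + wants cross > 0 → take C=(9.0728,2.9003) (cross=28.811)
θ=108°: ex = (C−B)/|BC| = (1.0000,0.0047); ey = (-0.0047,1.0000)
θ=108°: P = B + 0.87·ex + -1.98·ey = (-0.0477,0.8773)
θ=117°: B = A + 3.00·(cos117°, sin117°) = (-1.3620, 2.6730)
θ=117°: |BD| = 6.9007
θ=117°: circle(B,10.00) ∩ circle(D,5.00): a=8.8846, h=4.5896
θ=117°:   candidates: C₊=(8.6068,3.4628) cross=31.671; C₋=(5.0512,-4.9997) cross=-31.671
θ=117°:   branch + wants cross > 0 → take C=(8.6068,3.4628) (cross=31.671)
θ=117°: ex = (C−B)/|BC| = (0.9969,0.0790); ey = (-0.0790,0.9969)
θ=117°: P = B + 0.87·ex + -1.98·ey = (-0.3383,0.7679)
θ=123°: B = A + 3.00·(cos123°, sin123°) = (-1.6339, 2.5160)
θ=123°: |BD| = 7.0950
θ=123°: circle(B,10.00) ∩ circle(D,5.00): a=8.8329, h=4.6883
θ=123°:   candidates: C₊=(8.2875,3.7673) cross=33.263; C₋=(4.9624,-4.9999) cross=-33.263
θ=123°:   branch + wants cross > 0 → take C=(8.2875,3.7673) (cross=33.263)
θ=123°: ex = (C−B)/|BC| = (0.9921,0.1251); ey = (-0.1251,0.9921)
θ=123°: P = B + 0.87·ex + -1.98·ey = (-0.5230,0.6604)
θ=263°: B = A + 3.00·(cos263°, sin263°) = (-0.3656, -2.9776)
θ=263°: |BD| = 6.1365
θ=263°: circle(B,10.00) ∩ circle(D,5.00): a=9.1792, h=3.9675
θ=263°:   candidates: C₊=(5.7354,4.9456) cross=24.347; C₋=(9.5858,-1.9927) cross=-24.347
θ=263°:   branch + wants cross > 0 → take C=(5.7354,4.9456) (cross=24.347)
θ=263°: ex = (C−B)/|BC| = (0.6101,0.7923); ey = (-0.7923,0.6101)
θ=263°: P = B + 0.87·ex + -1.98·ey = (1.7340,-3.4963)

θ=108°: -0.05 0.88
θ=117°: -0.34 0.77
θ=123°: -0.52 0.66
θ=263°: 1.73 -3.50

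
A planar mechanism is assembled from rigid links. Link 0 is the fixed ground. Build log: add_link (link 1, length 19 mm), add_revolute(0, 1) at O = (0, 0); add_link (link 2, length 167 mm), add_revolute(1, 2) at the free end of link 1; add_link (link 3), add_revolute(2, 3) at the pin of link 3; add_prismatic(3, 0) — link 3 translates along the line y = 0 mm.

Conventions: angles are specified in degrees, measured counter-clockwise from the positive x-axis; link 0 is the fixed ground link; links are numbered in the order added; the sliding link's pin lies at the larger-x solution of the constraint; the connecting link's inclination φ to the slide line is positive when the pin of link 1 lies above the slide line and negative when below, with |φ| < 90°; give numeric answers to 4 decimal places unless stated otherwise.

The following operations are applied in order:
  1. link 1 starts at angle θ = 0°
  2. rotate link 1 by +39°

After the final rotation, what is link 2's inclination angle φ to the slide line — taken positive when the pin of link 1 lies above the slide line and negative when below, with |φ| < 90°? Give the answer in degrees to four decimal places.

geometry: r = 19 mm, L = 167 mm, e = 0 mm; θ starts at 0°
rotate link 1 by +39°: θ ← 0° +39° = 39°
h = r sin θ − e = 11.957087 − 0 = 11.957087
sin φ = h / L = 11.957087 / 167 = 0.07159933
φ = arcsin(0.07159933) = 4.105852°

4.1059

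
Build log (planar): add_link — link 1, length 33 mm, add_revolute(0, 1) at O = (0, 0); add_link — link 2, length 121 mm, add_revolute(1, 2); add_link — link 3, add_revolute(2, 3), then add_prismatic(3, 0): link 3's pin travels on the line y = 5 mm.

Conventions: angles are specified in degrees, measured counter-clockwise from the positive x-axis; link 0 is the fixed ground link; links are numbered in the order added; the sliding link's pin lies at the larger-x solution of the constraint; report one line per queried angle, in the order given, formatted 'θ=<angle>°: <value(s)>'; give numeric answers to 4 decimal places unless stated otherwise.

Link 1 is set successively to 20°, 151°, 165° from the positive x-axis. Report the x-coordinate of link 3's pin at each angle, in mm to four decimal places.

geometry: r = 33 mm, L = 121 mm, e = 5 mm
θ=20°: crank pin P = (r cos θ, r sin θ) = (31.009856, 11.286665)
θ=20°: h = r sin θ − e = 11.286665 − 5 = 6.286665
θ=20°: x = r cos θ + √(L² − h²) = 31.009856 + 120.836575 = 151.846431
θ=151°: crank pin P = (r cos θ, r sin θ) = (-28.862450, 15.998717)
θ=151°: h = r sin θ − e = 15.998717 − 5 = 10.998717
θ=151°: x = r cos θ + √(L² − h²) = -28.862450 + 120.499080 = 91.636629
θ=165°: crank pin P = (r cos θ, r sin θ) = (-31.875552, 8.541028)
θ=165°: h = r sin θ − e = 8.541028 − 5 = 3.541028
θ=165°: x = r cos θ + √(L² − h²) = -31.875552 + 120.948175 = 89.072623

θ=20°: 151.8464
θ=151°: 91.6366
θ=165°: 89.0726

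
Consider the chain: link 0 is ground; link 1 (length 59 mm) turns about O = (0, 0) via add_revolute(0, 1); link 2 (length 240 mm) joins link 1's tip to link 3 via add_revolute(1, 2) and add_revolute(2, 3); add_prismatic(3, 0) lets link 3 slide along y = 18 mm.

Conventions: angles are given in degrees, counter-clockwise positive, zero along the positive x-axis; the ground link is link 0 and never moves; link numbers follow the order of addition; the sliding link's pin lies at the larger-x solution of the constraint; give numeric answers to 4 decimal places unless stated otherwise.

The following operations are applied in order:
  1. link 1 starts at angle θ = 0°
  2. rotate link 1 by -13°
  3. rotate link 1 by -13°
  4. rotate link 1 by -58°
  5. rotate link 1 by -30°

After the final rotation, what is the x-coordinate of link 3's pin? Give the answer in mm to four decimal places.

geometry: r = 59 mm, L = 240 mm, e = 18 mm; θ starts at 0°
rotate link 1 by -13°: θ ← 0° -13° = -13°
rotate link 1 by -13°: θ ← -13° -13° = -26°
rotate link 1 by -58°: θ ← -26° -58° = -84°
rotate link 1 by -30°: θ ← -84° -30° = -114°
crank pin P = (r cos θ, r sin θ) = (-23.997462, -53.899182)
h = r sin θ − e = -53.899182 − 18 = -71.899182
x = r cos θ + √(L² − h²) = -23.997462 + 228.977090 = 204.979628

204.9796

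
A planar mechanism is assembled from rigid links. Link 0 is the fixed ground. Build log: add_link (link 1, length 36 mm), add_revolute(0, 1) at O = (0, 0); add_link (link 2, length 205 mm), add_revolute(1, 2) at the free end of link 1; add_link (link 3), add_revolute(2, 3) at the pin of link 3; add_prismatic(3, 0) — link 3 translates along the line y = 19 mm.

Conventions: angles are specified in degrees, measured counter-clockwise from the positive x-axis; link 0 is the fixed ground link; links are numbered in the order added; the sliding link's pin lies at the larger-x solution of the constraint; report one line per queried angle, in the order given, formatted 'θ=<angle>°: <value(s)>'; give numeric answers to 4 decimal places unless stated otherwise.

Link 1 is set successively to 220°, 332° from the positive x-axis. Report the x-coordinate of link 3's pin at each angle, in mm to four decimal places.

geometry: r = 36 mm, L = 205 mm, e = 19 mm
θ=220°: crank pin P = (r cos θ, r sin θ) = (-27.577600, -23.140354)
θ=220°: h = r sin θ − e = -23.140354 − 19 = -42.140354
θ=220°: x = r cos θ + √(L² − h²) = -27.577600 + 200.622009 = 173.044409
θ=332°: crank pin P = (r cos θ, r sin θ) = (31.786113, -16.900976)
θ=332°: h = r sin θ − e = -16.900976 − 19 = -35.900976
θ=332°: x = r cos θ + √(L² − h²) = 31.786113 + 201.831910 = 233.618023

θ=220°: 173.0444
θ=332°: 233.6180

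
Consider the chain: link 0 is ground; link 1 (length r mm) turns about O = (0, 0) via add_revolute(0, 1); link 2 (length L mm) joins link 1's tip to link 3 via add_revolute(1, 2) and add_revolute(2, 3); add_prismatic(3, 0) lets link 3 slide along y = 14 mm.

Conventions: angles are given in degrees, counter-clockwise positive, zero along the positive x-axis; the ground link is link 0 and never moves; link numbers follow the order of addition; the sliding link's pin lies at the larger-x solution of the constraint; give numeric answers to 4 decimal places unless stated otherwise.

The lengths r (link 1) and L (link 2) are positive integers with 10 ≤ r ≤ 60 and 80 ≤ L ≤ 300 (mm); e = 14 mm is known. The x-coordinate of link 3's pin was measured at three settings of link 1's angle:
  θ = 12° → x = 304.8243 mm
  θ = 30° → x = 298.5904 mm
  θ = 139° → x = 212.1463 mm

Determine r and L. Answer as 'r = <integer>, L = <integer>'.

constraint per measurement: (x − r cos θ)² + (r sin θ − e)² = L²
subtracting the θ₁ and θ₂ equations cancels the r² and L² terms:
r = (x₁² − x₂²) / (2[(x₁cos θ₁ + e sin θ₁) − (x₂cos θ₂ + e sin θ₂)]) = 53.0000 → r = 53
L² = (x₁ − r cos θ₁)² + (r sin θ₁ − e)² = 64009.0182 → L = 253.0000 → L = 253
check at θ₃=139°: x = 212.1463 (printed 212.1463) ✓

r = 53, L = 253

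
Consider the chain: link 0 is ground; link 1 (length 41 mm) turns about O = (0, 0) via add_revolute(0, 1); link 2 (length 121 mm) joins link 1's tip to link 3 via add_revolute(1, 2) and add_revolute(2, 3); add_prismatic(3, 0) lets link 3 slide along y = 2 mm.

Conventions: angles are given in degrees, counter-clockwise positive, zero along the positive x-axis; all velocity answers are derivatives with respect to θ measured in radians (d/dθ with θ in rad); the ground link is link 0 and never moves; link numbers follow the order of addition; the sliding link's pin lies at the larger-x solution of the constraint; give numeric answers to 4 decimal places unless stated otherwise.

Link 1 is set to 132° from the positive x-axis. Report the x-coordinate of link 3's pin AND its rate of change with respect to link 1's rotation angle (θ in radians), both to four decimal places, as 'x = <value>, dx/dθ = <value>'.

geometry: r = 41 mm, L = 121 mm, e = 2 mm
crank pin P = (r cos θ, r sin θ) = (-27.434355, 30.468938)
h = r sin θ − e = 30.468938 − 2 = 28.468938
x = r cos θ + √(L² − h²) = -27.434355 + 117.603229 = 90.168875
dx/dθ = −r sin θ − h·r cos θ/√(L² − h²) (θ in radians; h = 28.468938) = -23.827735

x = 90.1689, dx/dθ = -23.8277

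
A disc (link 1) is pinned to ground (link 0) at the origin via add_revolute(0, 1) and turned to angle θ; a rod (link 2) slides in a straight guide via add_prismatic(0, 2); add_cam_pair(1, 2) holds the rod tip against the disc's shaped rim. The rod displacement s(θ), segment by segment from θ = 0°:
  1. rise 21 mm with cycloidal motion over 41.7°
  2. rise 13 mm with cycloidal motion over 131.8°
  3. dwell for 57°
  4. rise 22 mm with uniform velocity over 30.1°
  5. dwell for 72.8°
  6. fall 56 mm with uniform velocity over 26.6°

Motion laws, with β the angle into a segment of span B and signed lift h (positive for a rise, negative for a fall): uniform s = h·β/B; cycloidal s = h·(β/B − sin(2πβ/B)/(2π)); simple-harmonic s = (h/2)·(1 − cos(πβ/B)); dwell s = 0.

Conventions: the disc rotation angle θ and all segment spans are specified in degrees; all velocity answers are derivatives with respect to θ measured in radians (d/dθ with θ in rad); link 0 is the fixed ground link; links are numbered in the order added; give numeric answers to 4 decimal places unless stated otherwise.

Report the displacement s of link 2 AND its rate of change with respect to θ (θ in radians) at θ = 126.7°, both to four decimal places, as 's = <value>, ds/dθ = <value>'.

segment 1 (0° to 41.7°, cycloidal, h = 21) is passed completely: s = 0.0000 + (21) = 21.0000
θ = 126.7° falls in segment 2 (41.7° to 173.5°, cycloidal, h = 13): β = 126.7 − 41.7 = 85°, B = 131.8°; Δs = 13·(0.6449 − sin(2π·0.6449)/(2π)) = 10.0181; s = 21.0000 + 10.0181 = 31.0181
velocity in seg [41.7°–173.5°] (cycloidal), θ in radians: β = 85° = 1.4835 rad, B = 131.8° = 2.3003 rad; ds/dθ = (h/B)(1 − cos(2πβ/B)) = (13/2.3003)(1 − cos(2π·0.6449)) = 9.117409 mm/rad

s = 31.0181, ds/dθ = 9.1174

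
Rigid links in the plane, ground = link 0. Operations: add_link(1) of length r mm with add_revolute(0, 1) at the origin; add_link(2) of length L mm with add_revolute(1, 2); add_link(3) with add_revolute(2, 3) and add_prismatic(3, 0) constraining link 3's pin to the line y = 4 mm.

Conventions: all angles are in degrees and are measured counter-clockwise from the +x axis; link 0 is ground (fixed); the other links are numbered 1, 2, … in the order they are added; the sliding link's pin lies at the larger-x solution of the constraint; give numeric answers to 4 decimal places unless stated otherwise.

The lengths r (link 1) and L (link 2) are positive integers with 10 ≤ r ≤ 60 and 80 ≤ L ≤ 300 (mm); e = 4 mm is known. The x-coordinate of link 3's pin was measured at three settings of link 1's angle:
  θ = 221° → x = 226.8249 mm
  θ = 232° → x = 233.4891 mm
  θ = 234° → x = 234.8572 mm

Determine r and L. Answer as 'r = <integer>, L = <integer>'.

constraint per measurement: (x − r cos θ)² + (r sin θ − e)² = L²
subtracting the θ₁ and θ₂ equations cancels the r² and L² terms:
r = (x₁² − x₂²) / (2[(x₁cos θ₁ + e sin θ₁) − (x₂cos θ₂ + e sin θ₂)]) = 57.0002 → r = 57
L² = (x₁ − r cos θ₁)² + (r sin θ₁ − e)² = 74529.0076 → L = 273.0000 → L = 273
check at θ₃=234°: x = 234.8572 (printed 234.8572) ✓

r = 57, L = 273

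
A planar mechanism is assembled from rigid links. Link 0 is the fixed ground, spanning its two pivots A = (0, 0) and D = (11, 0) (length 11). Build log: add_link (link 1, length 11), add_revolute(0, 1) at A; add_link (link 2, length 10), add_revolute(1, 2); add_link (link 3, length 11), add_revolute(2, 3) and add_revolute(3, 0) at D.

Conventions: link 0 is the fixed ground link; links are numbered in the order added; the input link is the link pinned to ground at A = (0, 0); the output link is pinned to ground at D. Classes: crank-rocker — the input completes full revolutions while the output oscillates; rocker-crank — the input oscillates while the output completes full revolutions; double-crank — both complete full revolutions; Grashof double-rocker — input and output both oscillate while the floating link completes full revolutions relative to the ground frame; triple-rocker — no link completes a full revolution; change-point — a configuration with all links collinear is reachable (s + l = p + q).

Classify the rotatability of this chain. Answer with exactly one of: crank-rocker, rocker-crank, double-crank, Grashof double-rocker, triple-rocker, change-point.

lengths: ground=11, input=11, coupler=10, output=11
sorted: s=10 (shortest), l=11 (longest), p+q=22
s + l = 21 vs p + q = 22
s + l < p + q (Grashof) with shortest = coupler link → Grashof double-rocker

Grashof double-rocker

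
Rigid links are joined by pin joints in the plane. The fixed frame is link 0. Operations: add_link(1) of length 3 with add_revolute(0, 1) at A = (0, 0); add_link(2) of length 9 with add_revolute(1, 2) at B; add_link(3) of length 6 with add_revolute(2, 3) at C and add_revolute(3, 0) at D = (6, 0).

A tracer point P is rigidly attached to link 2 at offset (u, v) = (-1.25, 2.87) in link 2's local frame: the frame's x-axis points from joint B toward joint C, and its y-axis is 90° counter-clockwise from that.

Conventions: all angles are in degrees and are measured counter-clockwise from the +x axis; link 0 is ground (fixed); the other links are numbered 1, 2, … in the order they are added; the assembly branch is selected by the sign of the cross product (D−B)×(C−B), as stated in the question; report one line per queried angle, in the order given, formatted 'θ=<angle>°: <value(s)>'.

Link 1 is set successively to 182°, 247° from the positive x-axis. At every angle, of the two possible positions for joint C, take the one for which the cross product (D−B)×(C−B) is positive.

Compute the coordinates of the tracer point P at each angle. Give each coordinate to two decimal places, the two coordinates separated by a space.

A=(0,0), D=(6.00,0)
θ=182°: B = A + 3.00·(cos182°, sin182°) = (-2.9982, -0.1047)
θ=182°: |BD| = 8.9988
θ=182°: circle(B,9.00) ∩ circle(D,6.00): a=6.9997, h=5.6572
θ=182°:   candidates: C₊=(3.9353,5.6335) cross=50.908; C₋=(4.0669,-5.6801) cross=-50.908
θ=182°:   branch + wants cross > 0 → take C=(3.9353,5.6335) (cross=50.908)
θ=182°: ex = (C−B)/|BC| = (0.7704,0.6376); ey = (-0.6376,0.7704)
θ=182°: P = B + -1.25·ex + 2.87·ey = (-5.7910,1.3093)
θ=247°: B = A + 3.00·(cos247°, sin247°) = (-1.1722, -2.7615)
θ=247°: |BD| = 7.6855
θ=247°: circle(B,9.00) ∩ circle(D,6.00): a=6.7703, h=5.9298
θ=247°:   candidates: C₊=(3.0153,5.2050) cross=45.573; C₋=(7.2767,-5.8626) cross=-45.573
θ=247°:   branch + wants cross > 0 → take C=(3.0153,5.2050) (cross=45.573)
θ=247°: ex = (C−B)/|BC| = (0.4653,0.8852); ey = (-0.8852,0.4653)
θ=247°: P = B + -1.25·ex + 2.87·ey = (-4.2942,-2.5326)

θ=182°: -5.79 1.31
θ=247°: -4.29 -2.53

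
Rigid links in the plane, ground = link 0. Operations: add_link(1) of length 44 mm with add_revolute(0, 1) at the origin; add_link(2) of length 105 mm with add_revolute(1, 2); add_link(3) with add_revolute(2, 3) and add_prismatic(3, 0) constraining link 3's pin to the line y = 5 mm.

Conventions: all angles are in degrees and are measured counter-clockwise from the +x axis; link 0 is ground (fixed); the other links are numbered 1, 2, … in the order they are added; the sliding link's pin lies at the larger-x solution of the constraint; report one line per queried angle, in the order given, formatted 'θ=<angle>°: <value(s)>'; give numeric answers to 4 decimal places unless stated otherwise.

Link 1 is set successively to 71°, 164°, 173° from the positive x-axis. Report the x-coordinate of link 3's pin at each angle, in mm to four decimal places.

geometry: r = 44 mm, L = 105 mm, e = 5 mm
θ=71°: crank pin P = (r cos θ, r sin θ) = (14.324999, 41.602817)
θ=71°: h = r sin θ − e = 41.602817 − 5 = 36.602817
θ=71°: x = r cos θ + √(L² − h²) = 14.324999 + 98.413585 = 112.738584
θ=164°: crank pin P = (r cos θ, r sin θ) = (-42.295515, 12.128044)
θ=164°: h = r sin θ − e = 12.128044 − 5 = 7.128044
θ=164°: x = r cos θ + √(L² − h²) = -42.295515 + 104.757773 = 62.462258
θ=173°: crank pin P = (r cos θ, r sin θ) = (-43.672031, 5.362251)
θ=173°: h = r sin θ − e = 5.362251 − 5 = 0.362251
θ=173°: x = r cos θ + √(L² − h²) = -43.672031 + 104.999375 = 61.327344

θ=71°: 112.7386
θ=164°: 62.4623
θ=173°: 61.3273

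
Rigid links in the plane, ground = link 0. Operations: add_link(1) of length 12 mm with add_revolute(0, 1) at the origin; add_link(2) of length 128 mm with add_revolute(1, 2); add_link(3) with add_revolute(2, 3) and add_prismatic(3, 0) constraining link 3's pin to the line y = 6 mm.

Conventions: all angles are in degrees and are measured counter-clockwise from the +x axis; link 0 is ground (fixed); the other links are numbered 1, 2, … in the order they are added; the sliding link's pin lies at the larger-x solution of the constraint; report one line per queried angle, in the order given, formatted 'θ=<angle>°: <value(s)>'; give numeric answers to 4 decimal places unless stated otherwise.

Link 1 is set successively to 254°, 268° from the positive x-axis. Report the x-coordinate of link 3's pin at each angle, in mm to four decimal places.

geometry: r = 12 mm, L = 128 mm, e = 6 mm
θ=254°: crank pin P = (r cos θ, r sin θ) = (-3.307648, -11.535140)
θ=254°: h = r sin θ − e = -11.535140 − 6 = -17.535140
θ=254°: x = r cos θ + √(L² − h²) = -3.307648 + 126.793213 = 123.485565
θ=268°: crank pin P = (r cos θ, r sin θ) = (-0.418794, -11.992690)
θ=268°: h = r sin θ − e = -11.992690 − 6 = -17.992690
θ=268°: x = r cos θ + √(L² − h²) = -0.418794 + 126.729093 = 126.310299

θ=254°: 123.4856
θ=268°: 126.3103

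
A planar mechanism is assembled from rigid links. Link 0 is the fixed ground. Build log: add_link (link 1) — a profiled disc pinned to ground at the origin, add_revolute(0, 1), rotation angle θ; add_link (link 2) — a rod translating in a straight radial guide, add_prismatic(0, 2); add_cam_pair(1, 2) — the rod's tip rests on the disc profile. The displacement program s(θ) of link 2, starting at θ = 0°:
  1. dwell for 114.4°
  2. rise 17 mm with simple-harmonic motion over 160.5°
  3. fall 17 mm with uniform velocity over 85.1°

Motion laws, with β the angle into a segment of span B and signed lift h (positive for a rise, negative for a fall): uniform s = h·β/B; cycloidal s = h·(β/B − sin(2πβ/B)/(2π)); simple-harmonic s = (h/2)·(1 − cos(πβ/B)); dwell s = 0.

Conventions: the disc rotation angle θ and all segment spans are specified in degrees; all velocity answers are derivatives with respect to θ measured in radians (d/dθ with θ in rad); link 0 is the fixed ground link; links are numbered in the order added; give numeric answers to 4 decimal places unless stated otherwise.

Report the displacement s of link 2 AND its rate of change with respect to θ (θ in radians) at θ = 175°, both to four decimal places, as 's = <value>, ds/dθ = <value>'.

seg 1 [0°–114.4°] dwell: s stays 0.0000
seg 2 [114.4°–274.9°] simple-harmonic, h=17: θ=175° here. β=60.6, B=160.5. 17/2·(1 − cos(π·0.3776)) = 5.3107 → s = 5.3107
velocity in seg [114.4°–274.9°] (simple-harmonic), θ in radians: β = 60.6° = 1.0577 rad, B = 160.5° = 2.8013 rad; ds/dθ = (πh/(2B)) sin(πβ/B) = (π·17/(2·2.8013)) sin(π·0.3776) = 8.836243 mm/rad

s = 5.3107, ds/dθ = 8.8362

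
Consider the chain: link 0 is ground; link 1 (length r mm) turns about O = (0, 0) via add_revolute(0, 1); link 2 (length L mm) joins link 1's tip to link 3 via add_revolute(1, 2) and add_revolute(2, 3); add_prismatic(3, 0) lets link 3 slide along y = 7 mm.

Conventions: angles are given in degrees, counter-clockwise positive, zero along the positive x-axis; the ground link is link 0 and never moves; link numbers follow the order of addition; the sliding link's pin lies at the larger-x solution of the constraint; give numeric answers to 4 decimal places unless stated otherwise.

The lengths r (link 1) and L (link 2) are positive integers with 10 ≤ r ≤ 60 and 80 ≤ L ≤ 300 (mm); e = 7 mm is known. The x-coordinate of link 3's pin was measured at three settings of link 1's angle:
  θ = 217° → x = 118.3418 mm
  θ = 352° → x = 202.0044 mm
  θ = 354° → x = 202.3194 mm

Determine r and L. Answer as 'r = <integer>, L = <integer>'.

constraint per measurement: (x − r cos θ)² + (r sin θ − e)² = L²
subtracting the θ₁ and θ₂ equations cancels the r² and L² terms:
r = (x₁² − x₂²) / (2[(x₁cos θ₁ + e sin θ₁) − (x₂cos θ₂ + e sin θ₂)]) = 45.0000 → r = 45
L² = (x₁ − r cos θ₁)² + (r sin θ₁ − e)² = 24964.0018 → L = 158.0000 → L = 158
check at θ₃=354°: x = 202.3194 (printed 202.3194) ✓

r = 45, L = 158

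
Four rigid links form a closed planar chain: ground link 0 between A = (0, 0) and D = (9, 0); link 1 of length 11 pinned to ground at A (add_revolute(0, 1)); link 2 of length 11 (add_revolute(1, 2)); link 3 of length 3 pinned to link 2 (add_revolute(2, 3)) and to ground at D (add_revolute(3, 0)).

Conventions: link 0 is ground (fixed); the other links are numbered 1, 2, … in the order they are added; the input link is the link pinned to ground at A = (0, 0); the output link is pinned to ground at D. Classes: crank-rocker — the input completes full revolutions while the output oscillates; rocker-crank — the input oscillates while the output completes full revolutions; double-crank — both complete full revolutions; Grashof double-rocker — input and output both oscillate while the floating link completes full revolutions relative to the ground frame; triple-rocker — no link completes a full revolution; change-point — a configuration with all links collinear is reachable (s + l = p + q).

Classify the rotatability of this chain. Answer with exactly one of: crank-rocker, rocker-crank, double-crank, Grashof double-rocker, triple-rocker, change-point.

lengths: ground=9, input=11, coupler=11, output=3
sorted: s=3 (shortest), l=11 (longest), p+q=20
s + l = 14 vs p + q = 20
s + l < p + q (Grashof) with shortest = output link → rocker-crank

rocker-crank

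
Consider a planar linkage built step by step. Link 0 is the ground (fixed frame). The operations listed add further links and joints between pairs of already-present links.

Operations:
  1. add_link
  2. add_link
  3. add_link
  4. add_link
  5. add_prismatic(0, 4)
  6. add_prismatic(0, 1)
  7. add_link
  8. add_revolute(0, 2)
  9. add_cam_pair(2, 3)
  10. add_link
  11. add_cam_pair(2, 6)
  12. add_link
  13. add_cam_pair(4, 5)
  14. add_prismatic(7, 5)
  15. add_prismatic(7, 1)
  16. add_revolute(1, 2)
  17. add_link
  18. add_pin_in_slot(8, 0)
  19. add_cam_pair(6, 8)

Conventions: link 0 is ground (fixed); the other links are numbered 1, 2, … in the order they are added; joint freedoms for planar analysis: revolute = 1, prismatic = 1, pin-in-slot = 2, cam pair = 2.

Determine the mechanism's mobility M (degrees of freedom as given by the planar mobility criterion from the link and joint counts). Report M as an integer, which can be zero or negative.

ground; <1,0,0>
#1 <2,0,0>
#2 <3,0,0>
#3 <4,0,0>
#4 <5,0,0>
P:0↔4 J1 <5,1,0>
P:0↔1 J1 <5,2,0>
#5 <6,2,0>
R:0↔2 J1 <6,3,0>
C:2↔3 J2 <6,3,1>
#6 <7,3,1>
C:2↔6 J2 <7,3,2>
#7 <8,3,2>
C:4↔5 J2 <8,3,3>
P:7↔5 J1 <8,4,3>
P:7↔1 J1 <8,5,3>
R:1↔2 J1 <8,6,3>
#8 <9,6,3>
PS:8↔0 J2 <9,6,4>
C:6↔8 J2 <9,6,5>
3×8 − 2×6 − 1×5 = 7

M = 7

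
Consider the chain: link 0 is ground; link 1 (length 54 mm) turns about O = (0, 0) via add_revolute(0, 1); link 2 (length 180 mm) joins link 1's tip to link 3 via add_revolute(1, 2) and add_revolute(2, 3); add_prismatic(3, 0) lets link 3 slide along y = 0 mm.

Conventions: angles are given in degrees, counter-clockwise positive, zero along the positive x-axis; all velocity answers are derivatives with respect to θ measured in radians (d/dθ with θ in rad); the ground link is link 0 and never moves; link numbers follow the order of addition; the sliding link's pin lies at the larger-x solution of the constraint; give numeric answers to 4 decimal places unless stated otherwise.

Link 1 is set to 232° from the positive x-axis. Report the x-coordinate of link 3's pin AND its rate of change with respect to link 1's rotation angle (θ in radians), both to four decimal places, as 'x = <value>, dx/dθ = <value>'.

geometry: r = 54 mm, L = 180 mm, e = 0 mm
crank pin P = (r cos θ, r sin θ) = (-33.245720, -42.552581)
h = r sin θ − e = -42.552581 − 0 = -42.552581
x = r cos θ + √(L² − h²) = -33.245720 + 174.897907 = 141.652187
dx/dθ = −r sin θ − h·r cos θ/√(L² − h²) (θ in radians; h = -42.552581) = 34.463912

x = 141.6522, dx/dθ = 34.4639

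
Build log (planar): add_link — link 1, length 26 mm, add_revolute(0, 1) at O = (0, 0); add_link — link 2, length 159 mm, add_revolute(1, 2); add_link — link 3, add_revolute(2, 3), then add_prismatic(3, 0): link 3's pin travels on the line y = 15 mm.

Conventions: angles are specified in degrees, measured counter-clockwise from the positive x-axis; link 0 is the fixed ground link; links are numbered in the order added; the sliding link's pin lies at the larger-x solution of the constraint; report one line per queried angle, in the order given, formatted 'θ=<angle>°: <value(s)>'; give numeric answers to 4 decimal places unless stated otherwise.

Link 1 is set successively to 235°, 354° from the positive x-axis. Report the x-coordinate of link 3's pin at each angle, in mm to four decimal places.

geometry: r = 26 mm, L = 159 mm, e = 15 mm
θ=235°: crank pin P = (r cos θ, r sin θ) = (-14.912987, -21.297953)
θ=235°: h = r sin θ − e = -21.297953 − 15 = -36.297953
θ=235°: x = r cos θ + √(L² − h²) = -14.912987 + 154.801352 = 139.888365
θ=354°: crank pin P = (r cos θ, r sin θ) = (25.857569, -2.717740)
θ=354°: h = r sin θ − e = -2.717740 − 15 = -17.717740
θ=354°: x = r cos θ + √(L² − h²) = 25.857569 + 158.009752 = 183.867321

θ=235°: 139.8884
θ=354°: 183.8673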